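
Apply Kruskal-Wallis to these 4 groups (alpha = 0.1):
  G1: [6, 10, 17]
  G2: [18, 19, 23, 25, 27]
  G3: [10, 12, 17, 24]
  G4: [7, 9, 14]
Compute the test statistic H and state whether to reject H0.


Step 1: Combine all N = 15 observations and assign midranks.
sorted (value, group, rank): (6,G1,1), (7,G4,2), (9,G4,3), (10,G1,4.5), (10,G3,4.5), (12,G3,6), (14,G4,7), (17,G1,8.5), (17,G3,8.5), (18,G2,10), (19,G2,11), (23,G2,12), (24,G3,13), (25,G2,14), (27,G2,15)
Step 2: Sum ranks within each group.
R_1 = 14 (n_1 = 3)
R_2 = 62 (n_2 = 5)
R_3 = 32 (n_3 = 4)
R_4 = 12 (n_4 = 3)
Step 3: H = 12/(N(N+1)) * sum(R_i^2/n_i) - 3(N+1)
     = 12/(15*16) * (14^2/3 + 62^2/5 + 32^2/4 + 12^2/3) - 3*16
     = 0.050000 * 1138.13 - 48
     = 8.906667.
Step 4: Ties present; correction factor C = 1 - 12/(15^3 - 15) = 0.996429. Corrected H = 8.906667 / 0.996429 = 8.938590.
Step 5: Under H0, H ~ chi^2(3); p-value = 0.030119.
Step 6: alpha = 0.1. reject H0.

H = 8.9386, df = 3, p = 0.030119, reject H0.


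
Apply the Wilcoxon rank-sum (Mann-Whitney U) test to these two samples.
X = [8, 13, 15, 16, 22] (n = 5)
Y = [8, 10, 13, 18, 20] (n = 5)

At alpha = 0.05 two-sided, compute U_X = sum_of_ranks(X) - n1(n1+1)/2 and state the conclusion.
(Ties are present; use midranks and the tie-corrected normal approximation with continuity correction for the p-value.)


Step 1: Combine and sort all 10 observations; assign midranks.
sorted (value, group): (8,X), (8,Y), (10,Y), (13,X), (13,Y), (15,X), (16,X), (18,Y), (20,Y), (22,X)
ranks: 8->1.5, 8->1.5, 10->3, 13->4.5, 13->4.5, 15->6, 16->7, 18->8, 20->9, 22->10
Step 2: Rank sum for X: R1 = 1.5 + 4.5 + 6 + 7 + 10 = 29.
Step 3: U_X = R1 - n1(n1+1)/2 = 29 - 5*6/2 = 29 - 15 = 14.
       U_Y = n1*n2 - U_X = 25 - 14 = 11.
Step 4: Ties are present, so use the tie-corrected normal approximation (with continuity correction) for the p-value.
Step 5: p-value = 0.833534; compare to alpha = 0.05. fail to reject H0.

U_X = 14, p = 0.833534, fail to reject H0 at alpha = 0.05.


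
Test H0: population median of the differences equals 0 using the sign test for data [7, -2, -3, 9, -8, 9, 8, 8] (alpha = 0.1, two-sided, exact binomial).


Step 1: Discard zero differences. Original n = 8; n_eff = number of nonzero differences = 8.
Nonzero differences (with sign): +7, -2, -3, +9, -8, +9, +8, +8
Step 2: Count signs: positive = 5, negative = 3.
Step 3: Under H0: P(positive) = 0.5, so the number of positives S ~ Bin(8, 0.5).
Step 4: Two-sided exact p-value = sum of Bin(8,0.5) probabilities at or below the observed probability = 0.726562.
Step 5: alpha = 0.1. fail to reject H0.

n_eff = 8, pos = 5, neg = 3, p = 0.726562, fail to reject H0.


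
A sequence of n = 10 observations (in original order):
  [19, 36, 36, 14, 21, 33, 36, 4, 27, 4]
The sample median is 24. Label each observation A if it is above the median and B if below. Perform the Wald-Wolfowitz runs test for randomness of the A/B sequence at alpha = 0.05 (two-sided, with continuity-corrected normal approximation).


Step 1: Compute median = 24; label A = above, B = below.
Labels in order: BAABBAABAB  (n_A = 5, n_B = 5)
Step 2: Count runs R = 7.
Step 3: Under H0 (random ordering), E[R] = 2*n_A*n_B/(n_A+n_B) + 1 = 2*5*5/10 + 1 = 6.0000.
        Var[R] = 2*n_A*n_B*(2*n_A*n_B - n_A - n_B) / ((n_A+n_B)^2 * (n_A+n_B-1)) = 2000/900 = 2.2222.
        SD[R] = 1.4907.
Step 4: Continuity-corrected z = (R - 0.5 - E[R]) / SD[R] = (7 - 0.5 - 6.0000) / 1.4907 = 0.3354.
Step 5: Two-sided p-value via normal approximation = 2*(1 - Phi(|z|)) = 0.737316.
Step 6: alpha = 0.05. fail to reject H0.

R = 7, z = 0.3354, p = 0.737316, fail to reject H0.


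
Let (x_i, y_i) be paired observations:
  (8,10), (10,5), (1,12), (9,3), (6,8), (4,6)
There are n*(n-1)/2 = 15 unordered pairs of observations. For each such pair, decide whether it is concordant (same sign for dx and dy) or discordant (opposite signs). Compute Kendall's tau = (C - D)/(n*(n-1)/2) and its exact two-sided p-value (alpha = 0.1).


Step 1: Enumerate the 15 unordered pairs (i,j) with i<j and classify each by sign(x_j-x_i) * sign(y_j-y_i).
  (1,2):dx=+2,dy=-5->D; (1,3):dx=-7,dy=+2->D; (1,4):dx=+1,dy=-7->D; (1,5):dx=-2,dy=-2->C
  (1,6):dx=-4,dy=-4->C; (2,3):dx=-9,dy=+7->D; (2,4):dx=-1,dy=-2->C; (2,5):dx=-4,dy=+3->D
  (2,6):dx=-6,dy=+1->D; (3,4):dx=+8,dy=-9->D; (3,5):dx=+5,dy=-4->D; (3,6):dx=+3,dy=-6->D
  (4,5):dx=-3,dy=+5->D; (4,6):dx=-5,dy=+3->D; (5,6):dx=-2,dy=-2->C
Step 2: C = 4, D = 11, total pairs = 15.
Step 3: tau = (C - D)/(n(n-1)/2) = (4 - 11)/15 = -0.466667.
Step 4: Exact two-sided p-value (enumerate n! = 720 permutations of y under H0): p = 0.272222.
Step 5: alpha = 0.1. fail to reject H0.

tau_b = -0.4667 (C=4, D=11), p = 0.272222, fail to reject H0.


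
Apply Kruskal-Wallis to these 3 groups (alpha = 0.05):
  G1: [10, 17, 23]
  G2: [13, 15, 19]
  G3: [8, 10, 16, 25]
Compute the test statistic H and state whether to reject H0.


Step 1: Combine all N = 10 observations and assign midranks.
sorted (value, group, rank): (8,G3,1), (10,G1,2.5), (10,G3,2.5), (13,G2,4), (15,G2,5), (16,G3,6), (17,G1,7), (19,G2,8), (23,G1,9), (25,G3,10)
Step 2: Sum ranks within each group.
R_1 = 18.5 (n_1 = 3)
R_2 = 17 (n_2 = 3)
R_3 = 19.5 (n_3 = 4)
Step 3: H = 12/(N(N+1)) * sum(R_i^2/n_i) - 3(N+1)
     = 12/(10*11) * (18.5^2/3 + 17^2/3 + 19.5^2/4) - 3*11
     = 0.109091 * 305.479 - 33
     = 0.325000.
Step 4: Ties present; correction factor C = 1 - 6/(10^3 - 10) = 0.993939. Corrected H = 0.325000 / 0.993939 = 0.326982.
Step 5: Under H0, H ~ chi^2(2); p-value = 0.849174.
Step 6: alpha = 0.05. fail to reject H0.

H = 0.3270, df = 2, p = 0.849174, fail to reject H0.


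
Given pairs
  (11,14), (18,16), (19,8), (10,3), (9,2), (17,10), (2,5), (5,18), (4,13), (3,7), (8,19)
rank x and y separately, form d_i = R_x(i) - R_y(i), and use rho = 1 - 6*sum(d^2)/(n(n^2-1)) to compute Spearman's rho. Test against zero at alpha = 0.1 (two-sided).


Step 1: Rank x and y separately (midranks; no ties here).
rank(x): 11->8, 18->10, 19->11, 10->7, 9->6, 17->9, 2->1, 5->4, 4->3, 3->2, 8->5
rank(y): 14->8, 16->9, 8->5, 3->2, 2->1, 10->6, 5->3, 18->10, 13->7, 7->4, 19->11
Step 2: d_i = R_x(i) - R_y(i); compute d_i^2.
  (8-8)^2=0, (10-9)^2=1, (11-5)^2=36, (7-2)^2=25, (6-1)^2=25, (9-6)^2=9, (1-3)^2=4, (4-10)^2=36, (3-7)^2=16, (2-4)^2=4, (5-11)^2=36
sum(d^2) = 192.
Step 3: rho = 1 - 6*192 / (11*(11^2 - 1)) = 1 - 1152/1320 = 0.127273.
Step 4: Under H0, t = rho * sqrt((n-2)/(1-rho^2)) = 0.3849 ~ t(9).
Step 5: Two-sided p-value from the t-distribution with 9 df = 0.709215.
Step 6: alpha = 0.1. fail to reject H0.

rho = 0.1273, p = 0.709215, fail to reject H0 at alpha = 0.1.


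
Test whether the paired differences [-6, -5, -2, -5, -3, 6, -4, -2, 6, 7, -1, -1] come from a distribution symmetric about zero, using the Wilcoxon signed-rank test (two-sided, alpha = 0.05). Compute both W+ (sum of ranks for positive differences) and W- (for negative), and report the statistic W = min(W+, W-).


Step 1: Drop any zero differences (none here) and take |d_i|.
|d| = [6, 5, 2, 5, 3, 6, 4, 2, 6, 7, 1, 1]
Step 2: Midrank |d_i| (ties get averaged ranks).
ranks: |6|->10, |5|->7.5, |2|->3.5, |5|->7.5, |3|->5, |6|->10, |4|->6, |2|->3.5, |6|->10, |7|->12, |1|->1.5, |1|->1.5
Step 3: Attach original signs; sum ranks with positive sign and with negative sign.
W+ = 10 + 10 + 12 = 32
W- = 10 + 7.5 + 3.5 + 7.5 + 5 + 6 + 3.5 + 1.5 + 1.5 = 46
(Check: W+ + W- = 78 should equal n(n+1)/2 = 78.)
Step 4: Test statistic W = min(W+, W-) = 32.
Step 5: Ties in |d|, so use the tie-corrected normal approximation.
        E[W] = n(n+1)/4 = 12*13/4 = 39.
        Tie groups: |d|=1 (t=2), |d|=2 (t=2), |d|=5 (t=2), |d|=6 (t=3); sum(t^3 - t) = 42.
        Var[W] = n(n+1)(2n+1)/24 - sum(t^3-t)/48 = 3900/24 - 42/48 = 161.625.
        z = (W - E[W]) / sqrt(Var[W]) = (32 - 39) / 12.7132 = -0.5506.
        Two-sided p = 2*Phi(z) = 0.581901.
Step 6: alpha = 0.05. fail to reject H0.

W+ = 32, W- = 46, W = min = 32, p = 0.581901, fail to reject H0.


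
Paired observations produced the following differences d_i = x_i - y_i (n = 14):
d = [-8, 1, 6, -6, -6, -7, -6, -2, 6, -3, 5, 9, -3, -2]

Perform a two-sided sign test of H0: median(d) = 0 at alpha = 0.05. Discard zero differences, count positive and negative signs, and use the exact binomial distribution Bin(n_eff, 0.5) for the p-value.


Step 1: Discard zero differences. Original n = 14; n_eff = number of nonzero differences = 14.
Nonzero differences (with sign): -8, +1, +6, -6, -6, -7, -6, -2, +6, -3, +5, +9, -3, -2
Step 2: Count signs: positive = 5, negative = 9.
Step 3: Under H0: P(positive) = 0.5, so the number of positives S ~ Bin(14, 0.5).
Step 4: Two-sided exact p-value = sum of Bin(14,0.5) probabilities at or below the observed probability = 0.423950.
Step 5: alpha = 0.05. fail to reject H0.

n_eff = 14, pos = 5, neg = 9, p = 0.423950, fail to reject H0.


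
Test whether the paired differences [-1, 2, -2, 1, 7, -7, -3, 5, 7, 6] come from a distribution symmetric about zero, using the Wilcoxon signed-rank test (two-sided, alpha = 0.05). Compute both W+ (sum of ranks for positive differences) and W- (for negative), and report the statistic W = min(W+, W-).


Step 1: Drop any zero differences (none here) and take |d_i|.
|d| = [1, 2, 2, 1, 7, 7, 3, 5, 7, 6]
Step 2: Midrank |d_i| (ties get averaged ranks).
ranks: |1|->1.5, |2|->3.5, |2|->3.5, |1|->1.5, |7|->9, |7|->9, |3|->5, |5|->6, |7|->9, |6|->7
Step 3: Attach original signs; sum ranks with positive sign and with negative sign.
W+ = 3.5 + 1.5 + 9 + 6 + 9 + 7 = 36
W- = 1.5 + 3.5 + 9 + 5 = 19
(Check: W+ + W- = 55 should equal n(n+1)/2 = 55.)
Step 4: Test statistic W = min(W+, W-) = 19.
Step 5: Ties in |d|, so use the tie-corrected normal approximation.
        E[W] = n(n+1)/4 = 10*11/4 = 27.5.
        Tie groups: |d|=1 (t=2), |d|=2 (t=2), |d|=7 (t=3); sum(t^3 - t) = 36.
        Var[W] = n(n+1)(2n+1)/24 - sum(t^3-t)/48 = 2310/24 - 36/48 = 95.5.
        z = (W - E[W]) / sqrt(Var[W]) = (19 - 27.5) / 9.7724 = -0.8698.
        Two-sided p = 2*Phi(z) = 0.384412.
Step 6: alpha = 0.05. fail to reject H0.

W+ = 36, W- = 19, W = min = 19, p = 0.384412, fail to reject H0.


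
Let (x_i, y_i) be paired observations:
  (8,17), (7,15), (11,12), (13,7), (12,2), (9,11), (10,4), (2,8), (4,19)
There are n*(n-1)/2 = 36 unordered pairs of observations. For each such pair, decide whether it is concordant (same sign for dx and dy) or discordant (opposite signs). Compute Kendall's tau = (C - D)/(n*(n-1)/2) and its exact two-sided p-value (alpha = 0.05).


Step 1: Enumerate the 36 unordered pairs (i,j) with i<j and classify each by sign(x_j-x_i) * sign(y_j-y_i).
  (1,2):dx=-1,dy=-2->C; (1,3):dx=+3,dy=-5->D; (1,4):dx=+5,dy=-10->D; (1,5):dx=+4,dy=-15->D
  (1,6):dx=+1,dy=-6->D; (1,7):dx=+2,dy=-13->D; (1,8):dx=-6,dy=-9->C; (1,9):dx=-4,dy=+2->D
  (2,3):dx=+4,dy=-3->D; (2,4):dx=+6,dy=-8->D; (2,5):dx=+5,dy=-13->D; (2,6):dx=+2,dy=-4->D
  (2,7):dx=+3,dy=-11->D; (2,8):dx=-5,dy=-7->C; (2,9):dx=-3,dy=+4->D; (3,4):dx=+2,dy=-5->D
  (3,5):dx=+1,dy=-10->D; (3,6):dx=-2,dy=-1->C; (3,7):dx=-1,dy=-8->C; (3,8):dx=-9,dy=-4->C
  (3,9):dx=-7,dy=+7->D; (4,5):dx=-1,dy=-5->C; (4,6):dx=-4,dy=+4->D; (4,7):dx=-3,dy=-3->C
  (4,8):dx=-11,dy=+1->D; (4,9):dx=-9,dy=+12->D; (5,6):dx=-3,dy=+9->D; (5,7):dx=-2,dy=+2->D
  (5,8):dx=-10,dy=+6->D; (5,9):dx=-8,dy=+17->D; (6,7):dx=+1,dy=-7->D; (6,8):dx=-7,dy=-3->C
  (6,9):dx=-5,dy=+8->D; (7,8):dx=-8,dy=+4->D; (7,9):dx=-6,dy=+15->D; (8,9):dx=+2,dy=+11->C
Step 2: C = 10, D = 26, total pairs = 36.
Step 3: tau = (C - D)/(n(n-1)/2) = (10 - 26)/36 = -0.444444.
Step 4: Exact two-sided p-value (enumerate n! = 362880 permutations of y under H0): p = 0.119439.
Step 5: alpha = 0.05. fail to reject H0.

tau_b = -0.4444 (C=10, D=26), p = 0.119439, fail to reject H0.


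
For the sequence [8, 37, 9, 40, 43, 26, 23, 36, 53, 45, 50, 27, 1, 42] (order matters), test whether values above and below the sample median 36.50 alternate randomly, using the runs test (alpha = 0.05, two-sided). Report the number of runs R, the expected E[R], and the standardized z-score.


Step 1: Compute median = 36.50; label A = above, B = below.
Labels in order: BABAABBBAAABBA  (n_A = 7, n_B = 7)
Step 2: Count runs R = 8.
Step 3: Under H0 (random ordering), E[R] = 2*n_A*n_B/(n_A+n_B) + 1 = 2*7*7/14 + 1 = 8.0000.
        Var[R] = 2*n_A*n_B*(2*n_A*n_B - n_A - n_B) / ((n_A+n_B)^2 * (n_A+n_B-1)) = 8232/2548 = 3.2308.
        SD[R] = 1.7974.
Step 4: R = E[R], so z = 0 with no continuity correction.
Step 5: Two-sided p-value via normal approximation = 2*(1 - Phi(|z|)) = 1.000000.
Step 6: alpha = 0.05. fail to reject H0.

R = 8, z = 0.0000, p = 1.000000, fail to reject H0.


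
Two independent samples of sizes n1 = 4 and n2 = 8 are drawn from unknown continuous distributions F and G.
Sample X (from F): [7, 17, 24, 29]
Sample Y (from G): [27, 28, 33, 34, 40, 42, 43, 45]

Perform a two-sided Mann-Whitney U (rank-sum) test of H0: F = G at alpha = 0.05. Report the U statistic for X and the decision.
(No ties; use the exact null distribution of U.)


Step 1: Combine and sort all 12 observations; assign midranks.
sorted (value, group): (7,X), (17,X), (24,X), (27,Y), (28,Y), (29,X), (33,Y), (34,Y), (40,Y), (42,Y), (43,Y), (45,Y)
ranks: 7->1, 17->2, 24->3, 27->4, 28->5, 29->6, 33->7, 34->8, 40->9, 42->10, 43->11, 45->12
Step 2: Rank sum for X: R1 = 1 + 2 + 3 + 6 = 12.
Step 3: U_X = R1 - n1(n1+1)/2 = 12 - 4*5/2 = 12 - 10 = 2.
       U_Y = n1*n2 - U_X = 32 - 2 = 30.
Step 4: No ties, so the exact null distribution of U (based on enumerating the C(12,4) = 495 equally likely rank assignments) gives the two-sided p-value.
Step 5: p-value = 0.016162; compare to alpha = 0.05. reject H0.

U_X = 2, p = 0.016162, reject H0 at alpha = 0.05.


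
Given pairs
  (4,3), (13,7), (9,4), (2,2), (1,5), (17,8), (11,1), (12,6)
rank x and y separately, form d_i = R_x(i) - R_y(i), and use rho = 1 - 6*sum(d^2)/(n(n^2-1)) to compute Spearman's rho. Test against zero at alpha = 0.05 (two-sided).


Step 1: Rank x and y separately (midranks; no ties here).
rank(x): 4->3, 13->7, 9->4, 2->2, 1->1, 17->8, 11->5, 12->6
rank(y): 3->3, 7->7, 4->4, 2->2, 5->5, 8->8, 1->1, 6->6
Step 2: d_i = R_x(i) - R_y(i); compute d_i^2.
  (3-3)^2=0, (7-7)^2=0, (4-4)^2=0, (2-2)^2=0, (1-5)^2=16, (8-8)^2=0, (5-1)^2=16, (6-6)^2=0
sum(d^2) = 32.
Step 3: rho = 1 - 6*32 / (8*(8^2 - 1)) = 1 - 192/504 = 0.619048.
Step 4: Under H0, t = rho * sqrt((n-2)/(1-rho^2)) = 1.9308 ~ t(6).
Step 5: Two-sided p-value from the t-distribution with 6 df = 0.101733.
Step 6: alpha = 0.05. fail to reject H0.

rho = 0.6190, p = 0.101733, fail to reject H0 at alpha = 0.05.


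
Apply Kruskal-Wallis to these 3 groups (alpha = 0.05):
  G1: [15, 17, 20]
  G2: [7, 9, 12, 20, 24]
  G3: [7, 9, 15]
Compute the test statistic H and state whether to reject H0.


Step 1: Combine all N = 11 observations and assign midranks.
sorted (value, group, rank): (7,G2,1.5), (7,G3,1.5), (9,G2,3.5), (9,G3,3.5), (12,G2,5), (15,G1,6.5), (15,G3,6.5), (17,G1,8), (20,G1,9.5), (20,G2,9.5), (24,G2,11)
Step 2: Sum ranks within each group.
R_1 = 24 (n_1 = 3)
R_2 = 30.5 (n_2 = 5)
R_3 = 11.5 (n_3 = 3)
Step 3: H = 12/(N(N+1)) * sum(R_i^2/n_i) - 3(N+1)
     = 12/(11*12) * (24^2/3 + 30.5^2/5 + 11.5^2/3) - 3*12
     = 0.090909 * 422.133 - 36
     = 2.375758.
Step 4: Ties present; correction factor C = 1 - 24/(11^3 - 11) = 0.981818. Corrected H = 2.375758 / 0.981818 = 2.419753.
Step 5: Under H0, H ~ chi^2(2); p-value = 0.298234.
Step 6: alpha = 0.05. fail to reject H0.

H = 2.4198, df = 2, p = 0.298234, fail to reject H0.


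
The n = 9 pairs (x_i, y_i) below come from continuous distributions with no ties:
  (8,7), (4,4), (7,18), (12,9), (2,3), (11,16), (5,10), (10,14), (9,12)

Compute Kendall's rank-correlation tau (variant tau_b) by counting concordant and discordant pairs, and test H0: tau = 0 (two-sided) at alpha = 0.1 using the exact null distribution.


Step 1: Enumerate the 36 unordered pairs (i,j) with i<j and classify each by sign(x_j-x_i) * sign(y_j-y_i).
  (1,2):dx=-4,dy=-3->C; (1,3):dx=-1,dy=+11->D; (1,4):dx=+4,dy=+2->C; (1,5):dx=-6,dy=-4->C
  (1,6):dx=+3,dy=+9->C; (1,7):dx=-3,dy=+3->D; (1,8):dx=+2,dy=+7->C; (1,9):dx=+1,dy=+5->C
  (2,3):dx=+3,dy=+14->C; (2,4):dx=+8,dy=+5->C; (2,5):dx=-2,dy=-1->C; (2,6):dx=+7,dy=+12->C
  (2,7):dx=+1,dy=+6->C; (2,8):dx=+6,dy=+10->C; (2,9):dx=+5,dy=+8->C; (3,4):dx=+5,dy=-9->D
  (3,5):dx=-5,dy=-15->C; (3,6):dx=+4,dy=-2->D; (3,7):dx=-2,dy=-8->C; (3,8):dx=+3,dy=-4->D
  (3,9):dx=+2,dy=-6->D; (4,5):dx=-10,dy=-6->C; (4,6):dx=-1,dy=+7->D; (4,7):dx=-7,dy=+1->D
  (4,8):dx=-2,dy=+5->D; (4,9):dx=-3,dy=+3->D; (5,6):dx=+9,dy=+13->C; (5,7):dx=+3,dy=+7->C
  (5,8):dx=+8,dy=+11->C; (5,9):dx=+7,dy=+9->C; (6,7):dx=-6,dy=-6->C; (6,8):dx=-1,dy=-2->C
  (6,9):dx=-2,dy=-4->C; (7,8):dx=+5,dy=+4->C; (7,9):dx=+4,dy=+2->C; (8,9):dx=-1,dy=-2->C
Step 2: C = 26, D = 10, total pairs = 36.
Step 3: tau = (C - D)/(n(n-1)/2) = (26 - 10)/36 = 0.444444.
Step 4: Exact two-sided p-value (enumerate n! = 362880 permutations of y under H0): p = 0.119439.
Step 5: alpha = 0.1. fail to reject H0.

tau_b = 0.4444 (C=26, D=10), p = 0.119439, fail to reject H0.


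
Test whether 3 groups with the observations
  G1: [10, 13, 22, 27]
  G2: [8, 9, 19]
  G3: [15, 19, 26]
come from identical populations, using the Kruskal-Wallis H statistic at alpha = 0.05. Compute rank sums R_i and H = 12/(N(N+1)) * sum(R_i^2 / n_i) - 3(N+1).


Step 1: Combine all N = 10 observations and assign midranks.
sorted (value, group, rank): (8,G2,1), (9,G2,2), (10,G1,3), (13,G1,4), (15,G3,5), (19,G2,6.5), (19,G3,6.5), (22,G1,8), (26,G3,9), (27,G1,10)
Step 2: Sum ranks within each group.
R_1 = 25 (n_1 = 4)
R_2 = 9.5 (n_2 = 3)
R_3 = 20.5 (n_3 = 3)
Step 3: H = 12/(N(N+1)) * sum(R_i^2/n_i) - 3(N+1)
     = 12/(10*11) * (25^2/4 + 9.5^2/3 + 20.5^2/3) - 3*11
     = 0.109091 * 326.417 - 33
     = 2.609091.
Step 4: Ties present; correction factor C = 1 - 6/(10^3 - 10) = 0.993939. Corrected H = 2.609091 / 0.993939 = 2.625000.
Step 5: Under H0, H ~ chi^2(2); p-value = 0.269146.
Step 6: alpha = 0.05. fail to reject H0.

H = 2.6250, df = 2, p = 0.269146, fail to reject H0.


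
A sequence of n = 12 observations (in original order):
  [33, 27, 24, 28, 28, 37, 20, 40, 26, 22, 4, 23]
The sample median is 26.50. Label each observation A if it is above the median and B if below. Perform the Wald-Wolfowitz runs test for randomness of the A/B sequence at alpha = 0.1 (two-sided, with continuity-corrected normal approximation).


Step 1: Compute median = 26.50; label A = above, B = below.
Labels in order: AABAAABABBBB  (n_A = 6, n_B = 6)
Step 2: Count runs R = 6.
Step 3: Under H0 (random ordering), E[R] = 2*n_A*n_B/(n_A+n_B) + 1 = 2*6*6/12 + 1 = 7.0000.
        Var[R] = 2*n_A*n_B*(2*n_A*n_B - n_A - n_B) / ((n_A+n_B)^2 * (n_A+n_B-1)) = 4320/1584 = 2.7273.
        SD[R] = 1.6514.
Step 4: Continuity-corrected z = (R + 0.5 - E[R]) / SD[R] = (6 + 0.5 - 7.0000) / 1.6514 = -0.3028.
Step 5: Two-sided p-value via normal approximation = 2*(1 - Phi(|z|)) = 0.762069.
Step 6: alpha = 0.1. fail to reject H0.

R = 6, z = -0.3028, p = 0.762069, fail to reject H0.


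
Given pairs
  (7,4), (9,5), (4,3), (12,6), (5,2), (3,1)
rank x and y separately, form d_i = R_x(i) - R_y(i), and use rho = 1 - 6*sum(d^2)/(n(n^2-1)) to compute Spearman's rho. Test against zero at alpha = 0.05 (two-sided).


Step 1: Rank x and y separately (midranks; no ties here).
rank(x): 7->4, 9->5, 4->2, 12->6, 5->3, 3->1
rank(y): 4->4, 5->5, 3->3, 6->6, 2->2, 1->1
Step 2: d_i = R_x(i) - R_y(i); compute d_i^2.
  (4-4)^2=0, (5-5)^2=0, (2-3)^2=1, (6-6)^2=0, (3-2)^2=1, (1-1)^2=0
sum(d^2) = 2.
Step 3: rho = 1 - 6*2 / (6*(6^2 - 1)) = 1 - 12/210 = 0.942857.
Step 4: Under H0, t = rho * sqrt((n-2)/(1-rho^2)) = 5.6595 ~ t(4).
Step 5: Two-sided p-value from the t-distribution with 4 df = 0.004805.
Step 6: alpha = 0.05. reject H0.

rho = 0.9429, p = 0.004805, reject H0 at alpha = 0.05.


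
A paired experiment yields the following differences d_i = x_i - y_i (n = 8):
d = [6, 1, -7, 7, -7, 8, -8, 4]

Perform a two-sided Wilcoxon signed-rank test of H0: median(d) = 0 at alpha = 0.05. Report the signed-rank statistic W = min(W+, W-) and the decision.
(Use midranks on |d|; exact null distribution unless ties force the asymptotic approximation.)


Step 1: Drop any zero differences (none here) and take |d_i|.
|d| = [6, 1, 7, 7, 7, 8, 8, 4]
Step 2: Midrank |d_i| (ties get averaged ranks).
ranks: |6|->3, |1|->1, |7|->5, |7|->5, |7|->5, |8|->7.5, |8|->7.5, |4|->2
Step 3: Attach original signs; sum ranks with positive sign and with negative sign.
W+ = 3 + 1 + 5 + 7.5 + 2 = 18.5
W- = 5 + 5 + 7.5 = 17.5
(Check: W+ + W- = 36 should equal n(n+1)/2 = 36.)
Step 4: Test statistic W = min(W+, W-) = 17.5.
Step 5: Ties in |d|, so use the tie-corrected normal approximation.
        E[W] = n(n+1)/4 = 8*9/4 = 18.
        Tie groups: |d|=7 (t=3), |d|=8 (t=2); sum(t^3 - t) = 30.
        Var[W] = n(n+1)(2n+1)/24 - sum(t^3-t)/48 = 1224/24 - 30/48 = 50.375.
        z = (W - E[W]) / sqrt(Var[W]) = (17.5 - 18) / 7.0975 = -0.0704.
        Two-sided p = 2*Phi(z) = 0.943838.
Step 6: alpha = 0.05. fail to reject H0.

W+ = 18.5, W- = 17.5, W = min = 17.5, p = 0.943838, fail to reject H0.


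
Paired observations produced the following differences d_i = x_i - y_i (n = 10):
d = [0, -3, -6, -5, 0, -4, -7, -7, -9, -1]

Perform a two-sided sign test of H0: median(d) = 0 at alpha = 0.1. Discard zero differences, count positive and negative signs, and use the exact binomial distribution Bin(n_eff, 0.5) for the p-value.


Step 1: Discard zero differences. Original n = 10; n_eff = number of nonzero differences = 8.
Nonzero differences (with sign): -3, -6, -5, -4, -7, -7, -9, -1
Step 2: Count signs: positive = 0, negative = 8.
Step 3: Under H0: P(positive) = 0.5, so the number of positives S ~ Bin(8, 0.5).
Step 4: Two-sided exact p-value = sum of Bin(8,0.5) probabilities at or below the observed probability = 0.007812.
Step 5: alpha = 0.1. reject H0.

n_eff = 8, pos = 0, neg = 8, p = 0.007812, reject H0.


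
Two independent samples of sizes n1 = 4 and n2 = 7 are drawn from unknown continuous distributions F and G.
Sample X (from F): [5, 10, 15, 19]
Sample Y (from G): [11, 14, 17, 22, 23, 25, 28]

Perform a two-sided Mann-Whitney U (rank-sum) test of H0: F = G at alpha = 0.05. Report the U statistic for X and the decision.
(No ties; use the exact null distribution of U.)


Step 1: Combine and sort all 11 observations; assign midranks.
sorted (value, group): (5,X), (10,X), (11,Y), (14,Y), (15,X), (17,Y), (19,X), (22,Y), (23,Y), (25,Y), (28,Y)
ranks: 5->1, 10->2, 11->3, 14->4, 15->5, 17->6, 19->7, 22->8, 23->9, 25->10, 28->11
Step 2: Rank sum for X: R1 = 1 + 2 + 5 + 7 = 15.
Step 3: U_X = R1 - n1(n1+1)/2 = 15 - 4*5/2 = 15 - 10 = 5.
       U_Y = n1*n2 - U_X = 28 - 5 = 23.
Step 4: No ties, so the exact null distribution of U (based on enumerating the C(11,4) = 330 equally likely rank assignments) gives the two-sided p-value.
Step 5: p-value = 0.109091; compare to alpha = 0.05. fail to reject H0.

U_X = 5, p = 0.109091, fail to reject H0 at alpha = 0.05.


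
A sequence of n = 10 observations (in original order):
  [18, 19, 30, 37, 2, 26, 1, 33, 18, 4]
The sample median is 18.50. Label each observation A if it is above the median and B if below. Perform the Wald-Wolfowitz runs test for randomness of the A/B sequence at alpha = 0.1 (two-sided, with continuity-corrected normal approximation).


Step 1: Compute median = 18.50; label A = above, B = below.
Labels in order: BAAABABABB  (n_A = 5, n_B = 5)
Step 2: Count runs R = 7.
Step 3: Under H0 (random ordering), E[R] = 2*n_A*n_B/(n_A+n_B) + 1 = 2*5*5/10 + 1 = 6.0000.
        Var[R] = 2*n_A*n_B*(2*n_A*n_B - n_A - n_B) / ((n_A+n_B)^2 * (n_A+n_B-1)) = 2000/900 = 2.2222.
        SD[R] = 1.4907.
Step 4: Continuity-corrected z = (R - 0.5 - E[R]) / SD[R] = (7 - 0.5 - 6.0000) / 1.4907 = 0.3354.
Step 5: Two-sided p-value via normal approximation = 2*(1 - Phi(|z|)) = 0.737316.
Step 6: alpha = 0.1. fail to reject H0.

R = 7, z = 0.3354, p = 0.737316, fail to reject H0.


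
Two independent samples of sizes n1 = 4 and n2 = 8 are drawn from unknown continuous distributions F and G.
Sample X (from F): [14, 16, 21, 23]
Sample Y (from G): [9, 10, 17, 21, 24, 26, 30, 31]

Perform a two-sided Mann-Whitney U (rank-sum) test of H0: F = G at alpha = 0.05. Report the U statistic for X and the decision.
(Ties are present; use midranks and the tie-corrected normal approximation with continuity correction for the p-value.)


Step 1: Combine and sort all 12 observations; assign midranks.
sorted (value, group): (9,Y), (10,Y), (14,X), (16,X), (17,Y), (21,X), (21,Y), (23,X), (24,Y), (26,Y), (30,Y), (31,Y)
ranks: 9->1, 10->2, 14->3, 16->4, 17->5, 21->6.5, 21->6.5, 23->8, 24->9, 26->10, 30->11, 31->12
Step 2: Rank sum for X: R1 = 3 + 4 + 6.5 + 8 = 21.5.
Step 3: U_X = R1 - n1(n1+1)/2 = 21.5 - 4*5/2 = 21.5 - 10 = 11.5.
       U_Y = n1*n2 - U_X = 32 - 11.5 = 20.5.
Step 4: Ties are present, so use the tie-corrected normal approximation (with continuity correction) for the p-value.
Step 5: p-value = 0.496152; compare to alpha = 0.05. fail to reject H0.

U_X = 11.5, p = 0.496152, fail to reject H0 at alpha = 0.05.


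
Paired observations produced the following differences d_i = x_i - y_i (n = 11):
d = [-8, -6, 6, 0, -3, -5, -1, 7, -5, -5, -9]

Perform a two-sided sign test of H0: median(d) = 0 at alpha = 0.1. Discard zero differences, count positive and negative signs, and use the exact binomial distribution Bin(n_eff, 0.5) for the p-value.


Step 1: Discard zero differences. Original n = 11; n_eff = number of nonzero differences = 10.
Nonzero differences (with sign): -8, -6, +6, -3, -5, -1, +7, -5, -5, -9
Step 2: Count signs: positive = 2, negative = 8.
Step 3: Under H0: P(positive) = 0.5, so the number of positives S ~ Bin(10, 0.5).
Step 4: Two-sided exact p-value = sum of Bin(10,0.5) probabilities at or below the observed probability = 0.109375.
Step 5: alpha = 0.1. fail to reject H0.

n_eff = 10, pos = 2, neg = 8, p = 0.109375, fail to reject H0.


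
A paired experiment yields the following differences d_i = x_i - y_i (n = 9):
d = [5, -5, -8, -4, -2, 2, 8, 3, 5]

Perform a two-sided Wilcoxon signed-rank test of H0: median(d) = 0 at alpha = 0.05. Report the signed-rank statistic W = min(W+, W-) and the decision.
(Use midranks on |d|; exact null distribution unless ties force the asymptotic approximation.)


Step 1: Drop any zero differences (none here) and take |d_i|.
|d| = [5, 5, 8, 4, 2, 2, 8, 3, 5]
Step 2: Midrank |d_i| (ties get averaged ranks).
ranks: |5|->6, |5|->6, |8|->8.5, |4|->4, |2|->1.5, |2|->1.5, |8|->8.5, |3|->3, |5|->6
Step 3: Attach original signs; sum ranks with positive sign and with negative sign.
W+ = 6 + 1.5 + 8.5 + 3 + 6 = 25
W- = 6 + 8.5 + 4 + 1.5 = 20
(Check: W+ + W- = 45 should equal n(n+1)/2 = 45.)
Step 4: Test statistic W = min(W+, W-) = 20.
Step 5: Ties in |d|, so use the tie-corrected normal approximation.
        E[W] = n(n+1)/4 = 9*10/4 = 22.5.
        Tie groups: |d|=2 (t=2), |d|=5 (t=3), |d|=8 (t=2); sum(t^3 - t) = 36.
        Var[W] = n(n+1)(2n+1)/24 - sum(t^3-t)/48 = 1710/24 - 36/48 = 70.5.
        z = (W - E[W]) / sqrt(Var[W]) = (20 - 22.5) / 8.3964 = -0.2977.
        Two-sided p = 2*Phi(z) = 0.765897.
Step 6: alpha = 0.05. fail to reject H0.

W+ = 25, W- = 20, W = min = 20, p = 0.765897, fail to reject H0.


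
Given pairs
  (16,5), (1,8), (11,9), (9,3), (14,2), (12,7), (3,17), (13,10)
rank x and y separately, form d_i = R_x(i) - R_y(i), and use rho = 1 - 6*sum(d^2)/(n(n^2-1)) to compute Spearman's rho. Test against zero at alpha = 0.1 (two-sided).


Step 1: Rank x and y separately (midranks; no ties here).
rank(x): 16->8, 1->1, 11->4, 9->3, 14->7, 12->5, 3->2, 13->6
rank(y): 5->3, 8->5, 9->6, 3->2, 2->1, 7->4, 17->8, 10->7
Step 2: d_i = R_x(i) - R_y(i); compute d_i^2.
  (8-3)^2=25, (1-5)^2=16, (4-6)^2=4, (3-2)^2=1, (7-1)^2=36, (5-4)^2=1, (2-8)^2=36, (6-7)^2=1
sum(d^2) = 120.
Step 3: rho = 1 - 6*120 / (8*(8^2 - 1)) = 1 - 720/504 = -0.428571.
Step 4: Under H0, t = rho * sqrt((n-2)/(1-rho^2)) = -1.1619 ~ t(6).
Step 5: Two-sided p-value from the t-distribution with 6 df = 0.289403.
Step 6: alpha = 0.1. fail to reject H0.

rho = -0.4286, p = 0.289403, fail to reject H0 at alpha = 0.1.


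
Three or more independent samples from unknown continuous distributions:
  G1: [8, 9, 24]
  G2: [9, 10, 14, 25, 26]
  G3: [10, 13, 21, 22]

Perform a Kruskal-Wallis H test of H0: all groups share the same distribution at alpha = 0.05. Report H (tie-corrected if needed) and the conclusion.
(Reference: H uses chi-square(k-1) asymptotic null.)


Step 1: Combine all N = 12 observations and assign midranks.
sorted (value, group, rank): (8,G1,1), (9,G1,2.5), (9,G2,2.5), (10,G2,4.5), (10,G3,4.5), (13,G3,6), (14,G2,7), (21,G3,8), (22,G3,9), (24,G1,10), (25,G2,11), (26,G2,12)
Step 2: Sum ranks within each group.
R_1 = 13.5 (n_1 = 3)
R_2 = 37 (n_2 = 5)
R_3 = 27.5 (n_3 = 4)
Step 3: H = 12/(N(N+1)) * sum(R_i^2/n_i) - 3(N+1)
     = 12/(12*13) * (13.5^2/3 + 37^2/5 + 27.5^2/4) - 3*13
     = 0.076923 * 523.612 - 39
     = 1.277885.
Step 4: Ties present; correction factor C = 1 - 12/(12^3 - 12) = 0.993007. Corrected H = 1.277885 / 0.993007 = 1.286884.
Step 5: Under H0, H ~ chi^2(2); p-value = 0.525481.
Step 6: alpha = 0.05. fail to reject H0.

H = 1.2869, df = 2, p = 0.525481, fail to reject H0.


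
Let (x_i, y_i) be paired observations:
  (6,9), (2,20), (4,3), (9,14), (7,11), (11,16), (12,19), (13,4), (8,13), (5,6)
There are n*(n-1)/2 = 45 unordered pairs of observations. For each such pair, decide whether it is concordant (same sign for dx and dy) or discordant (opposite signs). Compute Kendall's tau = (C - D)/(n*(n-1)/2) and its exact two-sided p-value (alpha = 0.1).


Step 1: Enumerate the 45 unordered pairs (i,j) with i<j and classify each by sign(x_j-x_i) * sign(y_j-y_i).
  (1,2):dx=-4,dy=+11->D; (1,3):dx=-2,dy=-6->C; (1,4):dx=+3,dy=+5->C; (1,5):dx=+1,dy=+2->C
  (1,6):dx=+5,dy=+7->C; (1,7):dx=+6,dy=+10->C; (1,8):dx=+7,dy=-5->D; (1,9):dx=+2,dy=+4->C
  (1,10):dx=-1,dy=-3->C; (2,3):dx=+2,dy=-17->D; (2,4):dx=+7,dy=-6->D; (2,5):dx=+5,dy=-9->D
  (2,6):dx=+9,dy=-4->D; (2,7):dx=+10,dy=-1->D; (2,8):dx=+11,dy=-16->D; (2,9):dx=+6,dy=-7->D
  (2,10):dx=+3,dy=-14->D; (3,4):dx=+5,dy=+11->C; (3,5):dx=+3,dy=+8->C; (3,6):dx=+7,dy=+13->C
  (3,7):dx=+8,dy=+16->C; (3,8):dx=+9,dy=+1->C; (3,9):dx=+4,dy=+10->C; (3,10):dx=+1,dy=+3->C
  (4,5):dx=-2,dy=-3->C; (4,6):dx=+2,dy=+2->C; (4,7):dx=+3,dy=+5->C; (4,8):dx=+4,dy=-10->D
  (4,9):dx=-1,dy=-1->C; (4,10):dx=-4,dy=-8->C; (5,6):dx=+4,dy=+5->C; (5,7):dx=+5,dy=+8->C
  (5,8):dx=+6,dy=-7->D; (5,9):dx=+1,dy=+2->C; (5,10):dx=-2,dy=-5->C; (6,7):dx=+1,dy=+3->C
  (6,8):dx=+2,dy=-12->D; (6,9):dx=-3,dy=-3->C; (6,10):dx=-6,dy=-10->C; (7,8):dx=+1,dy=-15->D
  (7,9):dx=-4,dy=-6->C; (7,10):dx=-7,dy=-13->C; (8,9):dx=-5,dy=+9->D; (8,10):dx=-8,dy=+2->D
  (9,10):dx=-3,dy=-7->C
Step 2: C = 29, D = 16, total pairs = 45.
Step 3: tau = (C - D)/(n(n-1)/2) = (29 - 16)/45 = 0.288889.
Step 4: Exact two-sided p-value (enumerate n! = 3628800 permutations of y under H0): p = 0.291248.
Step 5: alpha = 0.1. fail to reject H0.

tau_b = 0.2889 (C=29, D=16), p = 0.291248, fail to reject H0.


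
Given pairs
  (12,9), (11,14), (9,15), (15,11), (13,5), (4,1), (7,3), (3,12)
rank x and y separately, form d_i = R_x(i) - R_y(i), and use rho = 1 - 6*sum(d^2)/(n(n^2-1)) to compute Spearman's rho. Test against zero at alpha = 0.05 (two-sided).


Step 1: Rank x and y separately (midranks; no ties here).
rank(x): 12->6, 11->5, 9->4, 15->8, 13->7, 4->2, 7->3, 3->1
rank(y): 9->4, 14->7, 15->8, 11->5, 5->3, 1->1, 3->2, 12->6
Step 2: d_i = R_x(i) - R_y(i); compute d_i^2.
  (6-4)^2=4, (5-7)^2=4, (4-8)^2=16, (8-5)^2=9, (7-3)^2=16, (2-1)^2=1, (3-2)^2=1, (1-6)^2=25
sum(d^2) = 76.
Step 3: rho = 1 - 6*76 / (8*(8^2 - 1)) = 1 - 456/504 = 0.095238.
Step 4: Under H0, t = rho * sqrt((n-2)/(1-rho^2)) = 0.2343 ~ t(6).
Step 5: Two-sided p-value from the t-distribution with 6 df = 0.822505.
Step 6: alpha = 0.05. fail to reject H0.

rho = 0.0952, p = 0.822505, fail to reject H0 at alpha = 0.05.


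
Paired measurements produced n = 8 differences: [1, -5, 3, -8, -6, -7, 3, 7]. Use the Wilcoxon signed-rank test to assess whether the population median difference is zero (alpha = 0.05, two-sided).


Step 1: Drop any zero differences (none here) and take |d_i|.
|d| = [1, 5, 3, 8, 6, 7, 3, 7]
Step 2: Midrank |d_i| (ties get averaged ranks).
ranks: |1|->1, |5|->4, |3|->2.5, |8|->8, |6|->5, |7|->6.5, |3|->2.5, |7|->6.5
Step 3: Attach original signs; sum ranks with positive sign and with negative sign.
W+ = 1 + 2.5 + 2.5 + 6.5 = 12.5
W- = 4 + 8 + 5 + 6.5 = 23.5
(Check: W+ + W- = 36 should equal n(n+1)/2 = 36.)
Step 4: Test statistic W = min(W+, W-) = 12.5.
Step 5: Ties in |d|, so use the tie-corrected normal approximation.
        E[W] = n(n+1)/4 = 8*9/4 = 18.
        Tie groups: |d|=3 (t=2), |d|=7 (t=2); sum(t^3 - t) = 12.
        Var[W] = n(n+1)(2n+1)/24 - sum(t^3-t)/48 = 1224/24 - 12/48 = 50.75.
        z = (W - E[W]) / sqrt(Var[W]) = (12.5 - 18) / 7.1239 = -0.7720.
        Two-sided p = 2*Phi(z) = 0.440086.
Step 6: alpha = 0.05. fail to reject H0.

W+ = 12.5, W- = 23.5, W = min = 12.5, p = 0.440086, fail to reject H0.


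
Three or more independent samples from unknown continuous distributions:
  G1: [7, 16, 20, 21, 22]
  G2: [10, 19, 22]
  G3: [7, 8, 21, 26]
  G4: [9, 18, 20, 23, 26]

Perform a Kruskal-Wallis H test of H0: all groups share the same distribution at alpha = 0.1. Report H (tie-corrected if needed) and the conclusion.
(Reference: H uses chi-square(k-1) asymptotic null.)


Step 1: Combine all N = 17 observations and assign midranks.
sorted (value, group, rank): (7,G1,1.5), (7,G3,1.5), (8,G3,3), (9,G4,4), (10,G2,5), (16,G1,6), (18,G4,7), (19,G2,8), (20,G1,9.5), (20,G4,9.5), (21,G1,11.5), (21,G3,11.5), (22,G1,13.5), (22,G2,13.5), (23,G4,15), (26,G3,16.5), (26,G4,16.5)
Step 2: Sum ranks within each group.
R_1 = 42 (n_1 = 5)
R_2 = 26.5 (n_2 = 3)
R_3 = 32.5 (n_3 = 4)
R_4 = 52 (n_4 = 5)
Step 3: H = 12/(N(N+1)) * sum(R_i^2/n_i) - 3(N+1)
     = 12/(17*18) * (42^2/5 + 26.5^2/3 + 32.5^2/4 + 52^2/5) - 3*18
     = 0.039216 * 1391.75 - 54
     = 0.578268.
Step 4: Ties present; correction factor C = 1 - 30/(17^3 - 17) = 0.993873. Corrected H = 0.578268 / 0.993873 = 0.581833.
Step 5: Under H0, H ~ chi^2(3); p-value = 0.900578.
Step 6: alpha = 0.1. fail to reject H0.

H = 0.5818, df = 3, p = 0.900578, fail to reject H0.


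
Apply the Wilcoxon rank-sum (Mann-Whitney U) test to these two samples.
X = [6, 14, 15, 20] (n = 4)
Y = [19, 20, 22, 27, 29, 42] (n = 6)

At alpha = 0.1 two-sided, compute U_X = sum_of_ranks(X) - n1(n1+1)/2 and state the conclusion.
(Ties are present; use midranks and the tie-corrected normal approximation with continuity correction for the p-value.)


Step 1: Combine and sort all 10 observations; assign midranks.
sorted (value, group): (6,X), (14,X), (15,X), (19,Y), (20,X), (20,Y), (22,Y), (27,Y), (29,Y), (42,Y)
ranks: 6->1, 14->2, 15->3, 19->4, 20->5.5, 20->5.5, 22->7, 27->8, 29->9, 42->10
Step 2: Rank sum for X: R1 = 1 + 2 + 3 + 5.5 = 11.5.
Step 3: U_X = R1 - n1(n1+1)/2 = 11.5 - 4*5/2 = 11.5 - 10 = 1.5.
       U_Y = n1*n2 - U_X = 24 - 1.5 = 22.5.
Step 4: Ties are present, so use the tie-corrected normal approximation (with continuity correction) for the p-value.
Step 5: p-value = 0.032476; compare to alpha = 0.1. reject H0.

U_X = 1.5, p = 0.032476, reject H0 at alpha = 0.1.


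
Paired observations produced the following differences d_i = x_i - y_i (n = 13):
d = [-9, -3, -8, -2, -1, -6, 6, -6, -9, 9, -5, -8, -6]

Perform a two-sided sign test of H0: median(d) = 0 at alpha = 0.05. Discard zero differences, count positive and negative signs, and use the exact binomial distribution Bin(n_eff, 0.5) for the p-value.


Step 1: Discard zero differences. Original n = 13; n_eff = number of nonzero differences = 13.
Nonzero differences (with sign): -9, -3, -8, -2, -1, -6, +6, -6, -9, +9, -5, -8, -6
Step 2: Count signs: positive = 2, negative = 11.
Step 3: Under H0: P(positive) = 0.5, so the number of positives S ~ Bin(13, 0.5).
Step 4: Two-sided exact p-value = sum of Bin(13,0.5) probabilities at or below the observed probability = 0.022461.
Step 5: alpha = 0.05. reject H0.

n_eff = 13, pos = 2, neg = 11, p = 0.022461, reject H0.


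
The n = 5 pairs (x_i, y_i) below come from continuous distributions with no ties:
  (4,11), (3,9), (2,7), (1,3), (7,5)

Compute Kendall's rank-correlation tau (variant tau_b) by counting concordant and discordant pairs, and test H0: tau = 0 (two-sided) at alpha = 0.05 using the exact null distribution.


Step 1: Enumerate the 10 unordered pairs (i,j) with i<j and classify each by sign(x_j-x_i) * sign(y_j-y_i).
  (1,2):dx=-1,dy=-2->C; (1,3):dx=-2,dy=-4->C; (1,4):dx=-3,dy=-8->C; (1,5):dx=+3,dy=-6->D
  (2,3):dx=-1,dy=-2->C; (2,4):dx=-2,dy=-6->C; (2,5):dx=+4,dy=-4->D; (3,4):dx=-1,dy=-4->C
  (3,5):dx=+5,dy=-2->D; (4,5):dx=+6,dy=+2->C
Step 2: C = 7, D = 3, total pairs = 10.
Step 3: tau = (C - D)/(n(n-1)/2) = (7 - 3)/10 = 0.400000.
Step 4: Exact two-sided p-value (enumerate n! = 120 permutations of y under H0): p = 0.483333.
Step 5: alpha = 0.05. fail to reject H0.

tau_b = 0.4000 (C=7, D=3), p = 0.483333, fail to reject H0.


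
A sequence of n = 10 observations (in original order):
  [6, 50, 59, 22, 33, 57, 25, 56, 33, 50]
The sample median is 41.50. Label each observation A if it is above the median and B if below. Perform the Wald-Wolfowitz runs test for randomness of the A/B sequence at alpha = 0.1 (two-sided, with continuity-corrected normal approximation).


Step 1: Compute median = 41.50; label A = above, B = below.
Labels in order: BAABBABABA  (n_A = 5, n_B = 5)
Step 2: Count runs R = 8.
Step 3: Under H0 (random ordering), E[R] = 2*n_A*n_B/(n_A+n_B) + 1 = 2*5*5/10 + 1 = 6.0000.
        Var[R] = 2*n_A*n_B*(2*n_A*n_B - n_A - n_B) / ((n_A+n_B)^2 * (n_A+n_B-1)) = 2000/900 = 2.2222.
        SD[R] = 1.4907.
Step 4: Continuity-corrected z = (R - 0.5 - E[R]) / SD[R] = (8 - 0.5 - 6.0000) / 1.4907 = 1.0062.
Step 5: Two-sided p-value via normal approximation = 2*(1 - Phi(|z|)) = 0.314305.
Step 6: alpha = 0.1. fail to reject H0.

R = 8, z = 1.0062, p = 0.314305, fail to reject H0.


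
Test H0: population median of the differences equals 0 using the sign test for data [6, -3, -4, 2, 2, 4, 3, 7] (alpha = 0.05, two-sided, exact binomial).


Step 1: Discard zero differences. Original n = 8; n_eff = number of nonzero differences = 8.
Nonzero differences (with sign): +6, -3, -4, +2, +2, +4, +3, +7
Step 2: Count signs: positive = 6, negative = 2.
Step 3: Under H0: P(positive) = 0.5, so the number of positives S ~ Bin(8, 0.5).
Step 4: Two-sided exact p-value = sum of Bin(8,0.5) probabilities at or below the observed probability = 0.289062.
Step 5: alpha = 0.05. fail to reject H0.

n_eff = 8, pos = 6, neg = 2, p = 0.289062, fail to reject H0.


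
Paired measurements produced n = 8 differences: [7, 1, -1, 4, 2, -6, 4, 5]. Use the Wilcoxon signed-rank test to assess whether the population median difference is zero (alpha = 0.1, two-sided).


Step 1: Drop any zero differences (none here) and take |d_i|.
|d| = [7, 1, 1, 4, 2, 6, 4, 5]
Step 2: Midrank |d_i| (ties get averaged ranks).
ranks: |7|->8, |1|->1.5, |1|->1.5, |4|->4.5, |2|->3, |6|->7, |4|->4.5, |5|->6
Step 3: Attach original signs; sum ranks with positive sign and with negative sign.
W+ = 8 + 1.5 + 4.5 + 3 + 4.5 + 6 = 27.5
W- = 1.5 + 7 = 8.5
(Check: W+ + W- = 36 should equal n(n+1)/2 = 36.)
Step 4: Test statistic W = min(W+, W-) = 8.5.
Step 5: Ties in |d|, so use the tie-corrected normal approximation.
        E[W] = n(n+1)/4 = 8*9/4 = 18.
        Tie groups: |d|=1 (t=2), |d|=4 (t=2); sum(t^3 - t) = 12.
        Var[W] = n(n+1)(2n+1)/24 - sum(t^3-t)/48 = 1224/24 - 12/48 = 50.75.
        z = (W - E[W]) / sqrt(Var[W]) = (8.5 - 18) / 7.1239 = -1.3335.
        Two-sided p = 2*Phi(z) = 0.182355.
Step 6: alpha = 0.1. fail to reject H0.

W+ = 27.5, W- = 8.5, W = min = 8.5, p = 0.182355, fail to reject H0.


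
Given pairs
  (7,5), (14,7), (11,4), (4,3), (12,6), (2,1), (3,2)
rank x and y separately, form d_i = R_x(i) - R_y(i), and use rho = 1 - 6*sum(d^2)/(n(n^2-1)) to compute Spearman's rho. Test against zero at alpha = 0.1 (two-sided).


Step 1: Rank x and y separately (midranks; no ties here).
rank(x): 7->4, 14->7, 11->5, 4->3, 12->6, 2->1, 3->2
rank(y): 5->5, 7->7, 4->4, 3->3, 6->6, 1->1, 2->2
Step 2: d_i = R_x(i) - R_y(i); compute d_i^2.
  (4-5)^2=1, (7-7)^2=0, (5-4)^2=1, (3-3)^2=0, (6-6)^2=0, (1-1)^2=0, (2-2)^2=0
sum(d^2) = 2.
Step 3: rho = 1 - 6*2 / (7*(7^2 - 1)) = 1 - 12/336 = 0.964286.
Step 4: Under H0, t = rho * sqrt((n-2)/(1-rho^2)) = 8.1408 ~ t(5).
Step 5: Two-sided p-value from the t-distribution with 5 df = 0.000454.
Step 6: alpha = 0.1. reject H0.

rho = 0.9643, p = 0.000454, reject H0 at alpha = 0.1.
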